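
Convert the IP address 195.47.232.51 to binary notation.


195 = 11000011
47 = 00101111
232 = 11101000
51 = 00110011
Binary: 11000011.00101111.11101000.00110011


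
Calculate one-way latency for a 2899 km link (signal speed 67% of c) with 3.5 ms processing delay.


Speed = 0.67 * 3e5 km/s = 201000 km/s
Propagation delay = 2899 / 201000 = 0.0144 s = 14.4229 ms
Processing delay = 3.5 ms
Total one-way latency = 17.9229 ms


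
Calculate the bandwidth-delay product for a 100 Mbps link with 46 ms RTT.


BDP = bandwidth * RTT
= 100 Mbps * 46 ms
= 100 * 1e6 * 46 / 1000 bits
= 4600000 bits
= 575000 bytes
= 561.5234 KB
BDP = 4600000 bits (575000 bytes)


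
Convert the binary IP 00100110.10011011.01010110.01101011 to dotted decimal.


00100110 = 38
10011011 = 155
01010110 = 86
01101011 = 107
IP: 38.155.86.107


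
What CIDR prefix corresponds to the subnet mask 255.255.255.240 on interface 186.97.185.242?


Binary: 11111111.11111111.11111111.11110000
Count leading 1s
Prefix: /28


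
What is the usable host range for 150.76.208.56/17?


Network: 150.76.128.0
Broadcast: 150.76.255.255
First usable = network + 1
Last usable = broadcast - 1
Range: 150.76.128.1 to 150.76.255.254


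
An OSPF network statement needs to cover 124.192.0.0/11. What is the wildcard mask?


Subnet mask: 255.224.0.0
Wildcard = 255.255.255.255 - subnet mask
255 - 255 = 0
255 - 224 = 31
255 - 0 = 255
255 - 0 = 255
Wildcard: 0.31.255.255


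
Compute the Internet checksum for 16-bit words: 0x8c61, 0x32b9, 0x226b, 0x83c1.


Sum all words (with carry folding):
+ 0x8c61 = 0x8c61
+ 0x32b9 = 0xbf1a
+ 0x226b = 0xe185
+ 0x83c1 = 0x6547
One's complement: ~0x6547
Checksum = 0x9ab8


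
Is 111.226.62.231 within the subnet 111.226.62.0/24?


Subnet network: 111.226.62.0
Test IP AND mask: 111.226.62.0
Yes, 111.226.62.231 is in 111.226.62.0/24


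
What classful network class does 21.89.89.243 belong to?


First octet: 21
Binary: 00010101
0xxxxxxx -> Class A (1-126)
Class A, default mask 255.0.0.0 (/8)


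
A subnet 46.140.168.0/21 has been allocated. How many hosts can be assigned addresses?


Host bits = 32 - 21 = 11
Total addresses = 2^11 = 2048
Usable = total - 2 (network and broadcast)
Usable hosts: 2046


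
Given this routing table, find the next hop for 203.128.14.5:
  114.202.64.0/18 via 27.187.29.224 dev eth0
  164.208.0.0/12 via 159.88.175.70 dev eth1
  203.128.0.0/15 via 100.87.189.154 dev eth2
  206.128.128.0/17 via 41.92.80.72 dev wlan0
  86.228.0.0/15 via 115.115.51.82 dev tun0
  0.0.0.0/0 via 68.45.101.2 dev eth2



Longest prefix match for 203.128.14.5:
  /18 114.202.64.0: no
  /12 164.208.0.0: no
  /15 203.128.0.0: MATCH
  /17 206.128.128.0: no
  /15 86.228.0.0: no
  /0 0.0.0.0: MATCH
Selected: next-hop 100.87.189.154 via eth2 (matched /15)


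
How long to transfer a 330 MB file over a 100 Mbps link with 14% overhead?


Effective throughput = 100 * (1 - 14/100) = 86 Mbps
File size in Mb = 330 * 8 = 2640 Mb
Time = 2640 / 86
Time = 30.6977 seconds


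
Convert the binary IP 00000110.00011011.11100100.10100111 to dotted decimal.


00000110 = 6
00011011 = 27
11100100 = 228
10100111 = 167
IP: 6.27.228.167


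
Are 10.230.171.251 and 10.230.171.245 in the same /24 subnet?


Mask: 255.255.255.0
10.230.171.251 AND mask = 10.230.171.0
10.230.171.245 AND mask = 10.230.171.0
Yes, same subnet (10.230.171.0)


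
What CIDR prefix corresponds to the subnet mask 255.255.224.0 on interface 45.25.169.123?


Binary: 11111111.11111111.11100000.00000000
Count leading 1s
Prefix: /19


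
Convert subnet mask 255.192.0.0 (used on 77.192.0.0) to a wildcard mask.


Subnet mask: 255.192.0.0
Wildcard = 255.255.255.255 - subnet mask
255 - 255 = 0
255 - 192 = 63
255 - 0 = 255
255 - 0 = 255
Wildcard: 0.63.255.255


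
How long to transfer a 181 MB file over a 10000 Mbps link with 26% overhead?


Effective throughput = 10000 * (1 - 26/100) = 7400 Mbps
File size in Mb = 181 * 8 = 1448 Mb
Time = 1448 / 7400
Time = 0.1957 seconds


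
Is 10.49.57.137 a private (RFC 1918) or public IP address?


RFC 1918 private ranges:
  10.0.0.0/8 (10.0.0.0 - 10.255.255.255)
  172.16.0.0/12 (172.16.0.0 - 172.31.255.255)
  192.168.0.0/16 (192.168.0.0 - 192.168.255.255)
Private (in 10.0.0.0/8)


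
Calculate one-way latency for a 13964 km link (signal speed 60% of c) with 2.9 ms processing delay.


Speed = 0.6 * 3e5 km/s = 180000 km/s
Propagation delay = 13964 / 180000 = 0.0776 s = 77.5778 ms
Processing delay = 2.9 ms
Total one-way latency = 80.4778 ms


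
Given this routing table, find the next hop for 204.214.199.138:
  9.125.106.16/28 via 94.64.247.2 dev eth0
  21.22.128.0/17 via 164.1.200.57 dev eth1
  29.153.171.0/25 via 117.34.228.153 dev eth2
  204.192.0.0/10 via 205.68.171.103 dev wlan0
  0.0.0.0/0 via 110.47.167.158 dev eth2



Longest prefix match for 204.214.199.138:
  /28 9.125.106.16: no
  /17 21.22.128.0: no
  /25 29.153.171.0: no
  /10 204.192.0.0: MATCH
  /0 0.0.0.0: MATCH
Selected: next-hop 205.68.171.103 via wlan0 (matched /10)


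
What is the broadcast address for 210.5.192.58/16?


Network: 210.5.0.0/16
Host bits = 16
Set all host bits to 1:
Broadcast: 210.5.255.255


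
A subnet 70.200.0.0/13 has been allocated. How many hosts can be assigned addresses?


Host bits = 32 - 13 = 19
Total addresses = 2^19 = 524288
Usable = total - 2 (network and broadcast)
Usable hosts: 524286


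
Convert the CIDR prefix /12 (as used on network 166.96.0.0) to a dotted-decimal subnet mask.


/12 means 12 network bits, 20 host bits
Binary: 11111111111100000000000000000000
Mask: 255.240.0.0


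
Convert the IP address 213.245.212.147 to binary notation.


213 = 11010101
245 = 11110101
212 = 11010100
147 = 10010011
Binary: 11010101.11110101.11010100.10010011


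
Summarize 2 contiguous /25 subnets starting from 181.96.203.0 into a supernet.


Original prefix: /25
Number of subnets: 2 = 2^1
New prefix = 25 - 1 = 24
Supernet: 181.96.203.0/24


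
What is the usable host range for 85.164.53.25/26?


Network: 85.164.53.0
Broadcast: 85.164.53.63
First usable = network + 1
Last usable = broadcast - 1
Range: 85.164.53.1 to 85.164.53.62


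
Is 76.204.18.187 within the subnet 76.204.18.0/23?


Subnet network: 76.204.18.0
Test IP AND mask: 76.204.18.0
Yes, 76.204.18.187 is in 76.204.18.0/23


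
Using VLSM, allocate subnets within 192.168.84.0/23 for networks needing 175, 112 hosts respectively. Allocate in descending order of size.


175 hosts -> /24 (254 usable): 192.168.84.0/24
112 hosts -> /25 (126 usable): 192.168.85.0/25
Allocation: 192.168.84.0/24 (175 hosts, 254 usable); 192.168.85.0/25 (112 hosts, 126 usable)


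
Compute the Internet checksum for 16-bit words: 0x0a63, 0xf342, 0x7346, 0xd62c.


Sum all words (with carry folding):
+ 0x0a63 = 0x0a63
+ 0xf342 = 0xfda5
+ 0x7346 = 0x70ec
+ 0xd62c = 0x4719
One's complement: ~0x4719
Checksum = 0xb8e6


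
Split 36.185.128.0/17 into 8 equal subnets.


New prefix = 17 + 3 = 20
Each subnet has 4096 addresses
  36.185.128.0/20
  36.185.144.0/20
  36.185.160.0/20
  36.185.176.0/20
  36.185.192.0/20
  36.185.208.0/20
  36.185.224.0/20
  36.185.240.0/20
Subnets: 36.185.128.0/20, 36.185.144.0/20, 36.185.160.0/20, 36.185.176.0/20, 36.185.192.0/20, 36.185.208.0/20, 36.185.224.0/20, 36.185.240.0/20


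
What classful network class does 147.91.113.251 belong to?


First octet: 147
Binary: 10010011
10xxxxxx -> Class B (128-191)
Class B, default mask 255.255.0.0 (/16)


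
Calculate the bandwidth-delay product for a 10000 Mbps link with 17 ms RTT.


BDP = bandwidth * RTT
= 10000 Mbps * 17 ms
= 10000 * 1e6 * 17 / 1000 bits
= 170000000 bits
= 21250000 bytes
= 20751.9531 KB
BDP = 170000000 bits (21250000 bytes)


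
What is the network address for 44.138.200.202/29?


IP:   00101100.10001010.11001000.11001010
Mask: 11111111.11111111.11111111.11111000
AND operation:
Net:  00101100.10001010.11001000.11001000
Network: 44.138.200.200/29


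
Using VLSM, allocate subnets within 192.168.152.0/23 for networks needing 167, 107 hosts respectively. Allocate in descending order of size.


167 hosts -> /24 (254 usable): 192.168.152.0/24
107 hosts -> /25 (126 usable): 192.168.153.0/25
Allocation: 192.168.152.0/24 (167 hosts, 254 usable); 192.168.153.0/25 (107 hosts, 126 usable)


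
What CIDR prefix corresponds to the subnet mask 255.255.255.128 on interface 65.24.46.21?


Binary: 11111111.11111111.11111111.10000000
Count leading 1s
Prefix: /25


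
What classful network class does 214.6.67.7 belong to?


First octet: 214
Binary: 11010110
110xxxxx -> Class C (192-223)
Class C, default mask 255.255.255.0 (/24)


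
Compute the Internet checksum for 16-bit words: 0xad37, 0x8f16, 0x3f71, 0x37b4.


Sum all words (with carry folding):
+ 0xad37 = 0xad37
+ 0x8f16 = 0x3c4e
+ 0x3f71 = 0x7bbf
+ 0x37b4 = 0xb373
One's complement: ~0xb373
Checksum = 0x4c8c


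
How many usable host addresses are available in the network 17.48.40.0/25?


Host bits = 32 - 25 = 7
Total addresses = 2^7 = 128
Usable = total - 2 (network and broadcast)
Usable hosts: 126


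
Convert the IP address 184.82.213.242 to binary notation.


184 = 10111000
82 = 01010010
213 = 11010101
242 = 11110010
Binary: 10111000.01010010.11010101.11110010


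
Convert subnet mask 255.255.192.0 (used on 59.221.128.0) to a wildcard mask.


Subnet mask: 255.255.192.0
Wildcard = 255.255.255.255 - subnet mask
255 - 255 = 0
255 - 255 = 0
255 - 192 = 63
255 - 0 = 255
Wildcard: 0.0.63.255


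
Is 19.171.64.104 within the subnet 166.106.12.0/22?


Subnet network: 166.106.12.0
Test IP AND mask: 19.171.64.0
No, 19.171.64.104 is not in 166.106.12.0/22


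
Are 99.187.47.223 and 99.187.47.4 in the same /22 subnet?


Mask: 255.255.252.0
99.187.47.223 AND mask = 99.187.44.0
99.187.47.4 AND mask = 99.187.44.0
Yes, same subnet (99.187.44.0)


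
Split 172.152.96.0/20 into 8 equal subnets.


New prefix = 20 + 3 = 23
Each subnet has 512 addresses
  172.152.96.0/23
  172.152.98.0/23
  172.152.100.0/23
  172.152.102.0/23
  172.152.104.0/23
  172.152.106.0/23
  172.152.108.0/23
  172.152.110.0/23
Subnets: 172.152.96.0/23, 172.152.98.0/23, 172.152.100.0/23, 172.152.102.0/23, 172.152.104.0/23, 172.152.106.0/23, 172.152.108.0/23, 172.152.110.0/23


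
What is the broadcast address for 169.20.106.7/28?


Network: 169.20.106.0/28
Host bits = 4
Set all host bits to 1:
Broadcast: 169.20.106.15


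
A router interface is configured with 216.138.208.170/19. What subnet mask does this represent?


/19 means 19 network bits, 13 host bits
Binary: 11111111111111111110000000000000
Mask: 255.255.224.0


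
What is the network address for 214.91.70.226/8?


IP:   11010110.01011011.01000110.11100010
Mask: 11111111.00000000.00000000.00000000
AND operation:
Net:  11010110.00000000.00000000.00000000
Network: 214.0.0.0/8


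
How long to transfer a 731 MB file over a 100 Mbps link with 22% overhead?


Effective throughput = 100 * (1 - 22/100) = 78 Mbps
File size in Mb = 731 * 8 = 5848 Mb
Time = 5848 / 78
Time = 74.9744 seconds


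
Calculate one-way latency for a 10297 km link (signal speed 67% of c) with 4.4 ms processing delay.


Speed = 0.67 * 3e5 km/s = 201000 km/s
Propagation delay = 10297 / 201000 = 0.0512 s = 51.2289 ms
Processing delay = 4.4 ms
Total one-way latency = 55.6289 ms


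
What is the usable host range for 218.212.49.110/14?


Network: 218.212.0.0
Broadcast: 218.215.255.255
First usable = network + 1
Last usable = broadcast - 1
Range: 218.212.0.1 to 218.215.255.254


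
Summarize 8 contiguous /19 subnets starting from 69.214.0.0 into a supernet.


Original prefix: /19
Number of subnets: 8 = 2^3
New prefix = 19 - 3 = 16
Supernet: 69.214.0.0/16


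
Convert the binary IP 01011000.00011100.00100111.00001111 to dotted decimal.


01011000 = 88
00011100 = 28
00100111 = 39
00001111 = 15
IP: 88.28.39.15


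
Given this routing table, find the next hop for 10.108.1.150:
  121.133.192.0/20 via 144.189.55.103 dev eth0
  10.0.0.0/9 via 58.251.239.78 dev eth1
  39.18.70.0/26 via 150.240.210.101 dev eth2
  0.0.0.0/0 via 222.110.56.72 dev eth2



Longest prefix match for 10.108.1.150:
  /20 121.133.192.0: no
  /9 10.0.0.0: MATCH
  /26 39.18.70.0: no
  /0 0.0.0.0: MATCH
Selected: next-hop 58.251.239.78 via eth1 (matched /9)


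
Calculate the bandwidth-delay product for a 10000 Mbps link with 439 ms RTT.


BDP = bandwidth * RTT
= 10000 Mbps * 439 ms
= 10000 * 1e6 * 439 / 1000 bits
= 4390000000 bits
= 548750000 bytes
= 535888.6719 KB
BDP = 4390000000 bits (548750000 bytes)


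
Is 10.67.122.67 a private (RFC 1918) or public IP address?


RFC 1918 private ranges:
  10.0.0.0/8 (10.0.0.0 - 10.255.255.255)
  172.16.0.0/12 (172.16.0.0 - 172.31.255.255)
  192.168.0.0/16 (192.168.0.0 - 192.168.255.255)
Private (in 10.0.0.0/8)


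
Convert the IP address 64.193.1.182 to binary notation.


64 = 01000000
193 = 11000001
1 = 00000001
182 = 10110110
Binary: 01000000.11000001.00000001.10110110


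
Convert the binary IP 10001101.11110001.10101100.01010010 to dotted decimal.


10001101 = 141
11110001 = 241
10101100 = 172
01010010 = 82
IP: 141.241.172.82


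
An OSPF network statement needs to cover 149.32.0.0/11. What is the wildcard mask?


Subnet mask: 255.224.0.0
Wildcard = 255.255.255.255 - subnet mask
255 - 255 = 0
255 - 224 = 31
255 - 0 = 255
255 - 0 = 255
Wildcard: 0.31.255.255


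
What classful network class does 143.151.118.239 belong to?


First octet: 143
Binary: 10001111
10xxxxxx -> Class B (128-191)
Class B, default mask 255.255.0.0 (/16)


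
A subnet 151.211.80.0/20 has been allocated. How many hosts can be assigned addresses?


Host bits = 32 - 20 = 12
Total addresses = 2^12 = 4096
Usable = total - 2 (network and broadcast)
Usable hosts: 4094


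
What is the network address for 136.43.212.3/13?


IP:   10001000.00101011.11010100.00000011
Mask: 11111111.11111000.00000000.00000000
AND operation:
Net:  10001000.00101000.00000000.00000000
Network: 136.40.0.0/13


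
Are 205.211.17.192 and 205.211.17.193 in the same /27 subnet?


Mask: 255.255.255.224
205.211.17.192 AND mask = 205.211.17.192
205.211.17.193 AND mask = 205.211.17.192
Yes, same subnet (205.211.17.192)


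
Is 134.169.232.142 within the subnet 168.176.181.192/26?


Subnet network: 168.176.181.192
Test IP AND mask: 134.169.232.128
No, 134.169.232.142 is not in 168.176.181.192/26


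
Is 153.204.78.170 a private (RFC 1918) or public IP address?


RFC 1918 private ranges:
  10.0.0.0/8 (10.0.0.0 - 10.255.255.255)
  172.16.0.0/12 (172.16.0.0 - 172.31.255.255)
  192.168.0.0/16 (192.168.0.0 - 192.168.255.255)
Public (not in any RFC 1918 range)


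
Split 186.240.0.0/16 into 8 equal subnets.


New prefix = 16 + 3 = 19
Each subnet has 8192 addresses
  186.240.0.0/19
  186.240.32.0/19
  186.240.64.0/19
  186.240.96.0/19
  186.240.128.0/19
  186.240.160.0/19
  186.240.192.0/19
  186.240.224.0/19
Subnets: 186.240.0.0/19, 186.240.32.0/19, 186.240.64.0/19, 186.240.96.0/19, 186.240.128.0/19, 186.240.160.0/19, 186.240.192.0/19, 186.240.224.0/19


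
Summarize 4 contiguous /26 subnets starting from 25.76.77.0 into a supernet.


Original prefix: /26
Number of subnets: 4 = 2^2
New prefix = 26 - 2 = 24
Supernet: 25.76.77.0/24


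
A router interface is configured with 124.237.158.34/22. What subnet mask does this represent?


/22 means 22 network bits, 10 host bits
Binary: 11111111111111111111110000000000
Mask: 255.255.252.0


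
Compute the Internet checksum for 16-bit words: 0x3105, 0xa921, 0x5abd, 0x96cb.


Sum all words (with carry folding):
+ 0x3105 = 0x3105
+ 0xa921 = 0xda26
+ 0x5abd = 0x34e4
+ 0x96cb = 0xcbaf
One's complement: ~0xcbaf
Checksum = 0x3450


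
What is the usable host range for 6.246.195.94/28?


Network: 6.246.195.80
Broadcast: 6.246.195.95
First usable = network + 1
Last usable = broadcast - 1
Range: 6.246.195.81 to 6.246.195.94


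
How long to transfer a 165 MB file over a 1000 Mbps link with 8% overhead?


Effective throughput = 1000 * (1 - 8/100) = 920 Mbps
File size in Mb = 165 * 8 = 1320 Mb
Time = 1320 / 920
Time = 1.4348 seconds


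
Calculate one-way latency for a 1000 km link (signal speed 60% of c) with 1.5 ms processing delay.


Speed = 0.6 * 3e5 km/s = 180000 km/s
Propagation delay = 1000 / 180000 = 0.0056 s = 5.5556 ms
Processing delay = 1.5 ms
Total one-way latency = 7.0556 ms


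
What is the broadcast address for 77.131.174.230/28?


Network: 77.131.174.224/28
Host bits = 4
Set all host bits to 1:
Broadcast: 77.131.174.239


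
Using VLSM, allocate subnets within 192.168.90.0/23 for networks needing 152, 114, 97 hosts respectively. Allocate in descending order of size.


152 hosts -> /24 (254 usable): 192.168.90.0/24
114 hosts -> /25 (126 usable): 192.168.91.0/25
97 hosts -> /25 (126 usable): 192.168.91.128/25
Allocation: 192.168.90.0/24 (152 hosts, 254 usable); 192.168.91.0/25 (114 hosts, 126 usable); 192.168.91.128/25 (97 hosts, 126 usable)


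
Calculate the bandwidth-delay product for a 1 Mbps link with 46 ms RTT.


BDP = bandwidth * RTT
= 1 Mbps * 46 ms
= 1 * 1e6 * 46 / 1000 bits
= 46000 bits
= 5750 bytes
= 5.6152 KB
BDP = 46000 bits (5750 bytes)


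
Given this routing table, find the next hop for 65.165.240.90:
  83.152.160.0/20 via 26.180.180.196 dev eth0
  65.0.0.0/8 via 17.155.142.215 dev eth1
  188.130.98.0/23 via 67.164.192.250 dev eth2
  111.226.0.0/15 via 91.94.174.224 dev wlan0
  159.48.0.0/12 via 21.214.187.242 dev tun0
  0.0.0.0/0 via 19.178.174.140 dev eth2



Longest prefix match for 65.165.240.90:
  /20 83.152.160.0: no
  /8 65.0.0.0: MATCH
  /23 188.130.98.0: no
  /15 111.226.0.0: no
  /12 159.48.0.0: no
  /0 0.0.0.0: MATCH
Selected: next-hop 17.155.142.215 via eth1 (matched /8)


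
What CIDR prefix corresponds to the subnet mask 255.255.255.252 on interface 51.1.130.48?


Binary: 11111111.11111111.11111111.11111100
Count leading 1s
Prefix: /30


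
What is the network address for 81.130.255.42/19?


IP:   01010001.10000010.11111111.00101010
Mask: 11111111.11111111.11100000.00000000
AND operation:
Net:  01010001.10000010.11100000.00000000
Network: 81.130.224.0/19


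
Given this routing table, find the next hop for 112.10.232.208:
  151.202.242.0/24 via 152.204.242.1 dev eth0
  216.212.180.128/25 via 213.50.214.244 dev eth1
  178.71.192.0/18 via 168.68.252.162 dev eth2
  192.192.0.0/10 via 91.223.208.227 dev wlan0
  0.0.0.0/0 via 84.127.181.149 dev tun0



Longest prefix match for 112.10.232.208:
  /24 151.202.242.0: no
  /25 216.212.180.128: no
  /18 178.71.192.0: no
  /10 192.192.0.0: no
  /0 0.0.0.0: MATCH
Selected: next-hop 84.127.181.149 via tun0 (matched /0)


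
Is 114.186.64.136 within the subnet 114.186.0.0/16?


Subnet network: 114.186.0.0
Test IP AND mask: 114.186.0.0
Yes, 114.186.64.136 is in 114.186.0.0/16


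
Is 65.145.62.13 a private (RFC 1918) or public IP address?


RFC 1918 private ranges:
  10.0.0.0/8 (10.0.0.0 - 10.255.255.255)
  172.16.0.0/12 (172.16.0.0 - 172.31.255.255)
  192.168.0.0/16 (192.168.0.0 - 192.168.255.255)
Public (not in any RFC 1918 range)


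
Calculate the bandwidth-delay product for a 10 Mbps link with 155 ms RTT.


BDP = bandwidth * RTT
= 10 Mbps * 155 ms
= 10 * 1e6 * 155 / 1000 bits
= 1550000 bits
= 193750 bytes
= 189.209 KB
BDP = 1550000 bits (193750 bytes)


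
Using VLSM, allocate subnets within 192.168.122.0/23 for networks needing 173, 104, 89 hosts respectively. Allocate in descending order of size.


173 hosts -> /24 (254 usable): 192.168.122.0/24
104 hosts -> /25 (126 usable): 192.168.123.0/25
89 hosts -> /25 (126 usable): 192.168.123.128/25
Allocation: 192.168.122.0/24 (173 hosts, 254 usable); 192.168.123.0/25 (104 hosts, 126 usable); 192.168.123.128/25 (89 hosts, 126 usable)


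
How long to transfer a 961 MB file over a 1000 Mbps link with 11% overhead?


Effective throughput = 1000 * (1 - 11/100) = 890 Mbps
File size in Mb = 961 * 8 = 7688 Mb
Time = 7688 / 890
Time = 8.6382 seconds


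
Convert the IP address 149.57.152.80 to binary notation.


149 = 10010101
57 = 00111001
152 = 10011000
80 = 01010000
Binary: 10010101.00111001.10011000.01010000


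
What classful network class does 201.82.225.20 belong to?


First octet: 201
Binary: 11001001
110xxxxx -> Class C (192-223)
Class C, default mask 255.255.255.0 (/24)


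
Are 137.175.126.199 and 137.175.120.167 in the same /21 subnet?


Mask: 255.255.248.0
137.175.126.199 AND mask = 137.175.120.0
137.175.120.167 AND mask = 137.175.120.0
Yes, same subnet (137.175.120.0)


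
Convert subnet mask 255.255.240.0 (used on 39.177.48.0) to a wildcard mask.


Subnet mask: 255.255.240.0
Wildcard = 255.255.255.255 - subnet mask
255 - 255 = 0
255 - 255 = 0
255 - 240 = 15
255 - 0 = 255
Wildcard: 0.0.15.255


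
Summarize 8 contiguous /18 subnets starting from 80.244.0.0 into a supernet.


Original prefix: /18
Number of subnets: 8 = 2^3
New prefix = 18 - 3 = 15
Supernet: 80.244.0.0/15


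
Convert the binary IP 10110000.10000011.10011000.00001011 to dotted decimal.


10110000 = 176
10000011 = 131
10011000 = 152
00001011 = 11
IP: 176.131.152.11


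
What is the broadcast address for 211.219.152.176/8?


Network: 211.0.0.0/8
Host bits = 24
Set all host bits to 1:
Broadcast: 211.255.255.255


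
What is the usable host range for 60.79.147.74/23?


Network: 60.79.146.0
Broadcast: 60.79.147.255
First usable = network + 1
Last usable = broadcast - 1
Range: 60.79.146.1 to 60.79.147.254


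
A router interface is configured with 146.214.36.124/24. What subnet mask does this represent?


/24 means 24 network bits, 8 host bits
Binary: 11111111111111111111111100000000
Mask: 255.255.255.0


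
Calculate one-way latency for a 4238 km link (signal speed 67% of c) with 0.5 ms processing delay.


Speed = 0.67 * 3e5 km/s = 201000 km/s
Propagation delay = 4238 / 201000 = 0.0211 s = 21.0846 ms
Processing delay = 0.5 ms
Total one-way latency = 21.5846 ms


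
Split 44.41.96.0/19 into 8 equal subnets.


New prefix = 19 + 3 = 22
Each subnet has 1024 addresses
  44.41.96.0/22
  44.41.100.0/22
  44.41.104.0/22
  44.41.108.0/22
  44.41.112.0/22
  44.41.116.0/22
  44.41.120.0/22
  44.41.124.0/22
Subnets: 44.41.96.0/22, 44.41.100.0/22, 44.41.104.0/22, 44.41.108.0/22, 44.41.112.0/22, 44.41.116.0/22, 44.41.120.0/22, 44.41.124.0/22


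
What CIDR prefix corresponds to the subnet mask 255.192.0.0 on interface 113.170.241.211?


Binary: 11111111.11000000.00000000.00000000
Count leading 1s
Prefix: /10


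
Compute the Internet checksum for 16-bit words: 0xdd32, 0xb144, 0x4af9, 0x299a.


Sum all words (with carry folding):
+ 0xdd32 = 0xdd32
+ 0xb144 = 0x8e77
+ 0x4af9 = 0xd970
+ 0x299a = 0x030b
One's complement: ~0x030b
Checksum = 0xfcf4


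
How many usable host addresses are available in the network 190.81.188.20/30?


Host bits = 32 - 30 = 2
Total addresses = 2^2 = 4
Usable = total - 2 (network and broadcast)
Usable hosts: 2


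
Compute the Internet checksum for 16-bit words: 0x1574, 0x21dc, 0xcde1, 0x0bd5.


Sum all words (with carry folding):
+ 0x1574 = 0x1574
+ 0x21dc = 0x3750
+ 0xcde1 = 0x0532
+ 0x0bd5 = 0x1107
One's complement: ~0x1107
Checksum = 0xeef8


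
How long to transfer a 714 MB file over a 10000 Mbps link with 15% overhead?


Effective throughput = 10000 * (1 - 15/100) = 8500 Mbps
File size in Mb = 714 * 8 = 5712 Mb
Time = 5712 / 8500
Time = 0.672 seconds


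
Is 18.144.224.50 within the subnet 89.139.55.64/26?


Subnet network: 89.139.55.64
Test IP AND mask: 18.144.224.0
No, 18.144.224.50 is not in 89.139.55.64/26


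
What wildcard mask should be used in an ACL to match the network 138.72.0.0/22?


Subnet mask: 255.255.252.0
Wildcard = 255.255.255.255 - subnet mask
255 - 255 = 0
255 - 255 = 0
255 - 252 = 3
255 - 0 = 255
Wildcard: 0.0.3.255


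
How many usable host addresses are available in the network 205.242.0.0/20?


Host bits = 32 - 20 = 12
Total addresses = 2^12 = 4096
Usable = total - 2 (network and broadcast)
Usable hosts: 4094


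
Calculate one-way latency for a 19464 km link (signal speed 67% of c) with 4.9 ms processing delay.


Speed = 0.67 * 3e5 km/s = 201000 km/s
Propagation delay = 19464 / 201000 = 0.0968 s = 96.8358 ms
Processing delay = 4.9 ms
Total one-way latency = 101.7358 ms


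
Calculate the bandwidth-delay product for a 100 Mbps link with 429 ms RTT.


BDP = bandwidth * RTT
= 100 Mbps * 429 ms
= 100 * 1e6 * 429 / 1000 bits
= 42900000 bits
= 5362500 bytes
= 5236.8164 KB
BDP = 42900000 bits (5362500 bytes)


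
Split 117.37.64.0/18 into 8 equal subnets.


New prefix = 18 + 3 = 21
Each subnet has 2048 addresses
  117.37.64.0/21
  117.37.72.0/21
  117.37.80.0/21
  117.37.88.0/21
  117.37.96.0/21
  117.37.104.0/21
  117.37.112.0/21
  117.37.120.0/21
Subnets: 117.37.64.0/21, 117.37.72.0/21, 117.37.80.0/21, 117.37.88.0/21, 117.37.96.0/21, 117.37.104.0/21, 117.37.112.0/21, 117.37.120.0/21


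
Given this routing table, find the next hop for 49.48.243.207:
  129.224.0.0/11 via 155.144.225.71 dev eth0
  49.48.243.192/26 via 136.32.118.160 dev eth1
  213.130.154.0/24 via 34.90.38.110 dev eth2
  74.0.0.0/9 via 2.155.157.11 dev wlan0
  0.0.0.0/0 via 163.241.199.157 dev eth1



Longest prefix match for 49.48.243.207:
  /11 129.224.0.0: no
  /26 49.48.243.192: MATCH
  /24 213.130.154.0: no
  /9 74.0.0.0: no
  /0 0.0.0.0: MATCH
Selected: next-hop 136.32.118.160 via eth1 (matched /26)


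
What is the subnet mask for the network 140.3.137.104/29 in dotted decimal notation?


/29 means 29 network bits, 3 host bits
Binary: 11111111111111111111111111111000
Mask: 255.255.255.248


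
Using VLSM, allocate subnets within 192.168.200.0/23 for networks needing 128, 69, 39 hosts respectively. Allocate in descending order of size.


128 hosts -> /24 (254 usable): 192.168.200.0/24
69 hosts -> /25 (126 usable): 192.168.201.0/25
39 hosts -> /26 (62 usable): 192.168.201.128/26
Allocation: 192.168.200.0/24 (128 hosts, 254 usable); 192.168.201.0/25 (69 hosts, 126 usable); 192.168.201.128/26 (39 hosts, 62 usable)


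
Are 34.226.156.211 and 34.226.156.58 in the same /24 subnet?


Mask: 255.255.255.0
34.226.156.211 AND mask = 34.226.156.0
34.226.156.58 AND mask = 34.226.156.0
Yes, same subnet (34.226.156.0)


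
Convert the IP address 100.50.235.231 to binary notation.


100 = 01100100
50 = 00110010
235 = 11101011
231 = 11100111
Binary: 01100100.00110010.11101011.11100111


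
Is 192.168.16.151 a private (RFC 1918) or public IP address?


RFC 1918 private ranges:
  10.0.0.0/8 (10.0.0.0 - 10.255.255.255)
  172.16.0.0/12 (172.16.0.0 - 172.31.255.255)
  192.168.0.0/16 (192.168.0.0 - 192.168.255.255)
Private (in 192.168.0.0/16)


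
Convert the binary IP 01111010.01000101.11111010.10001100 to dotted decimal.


01111010 = 122
01000101 = 69
11111010 = 250
10001100 = 140
IP: 122.69.250.140


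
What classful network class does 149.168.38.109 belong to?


First octet: 149
Binary: 10010101
10xxxxxx -> Class B (128-191)
Class B, default mask 255.255.0.0 (/16)


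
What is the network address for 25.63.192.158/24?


IP:   00011001.00111111.11000000.10011110
Mask: 11111111.11111111.11111111.00000000
AND operation:
Net:  00011001.00111111.11000000.00000000
Network: 25.63.192.0/24


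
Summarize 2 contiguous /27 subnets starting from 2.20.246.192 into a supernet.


Original prefix: /27
Number of subnets: 2 = 2^1
New prefix = 27 - 1 = 26
Supernet: 2.20.246.192/26


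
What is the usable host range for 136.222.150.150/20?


Network: 136.222.144.0
Broadcast: 136.222.159.255
First usable = network + 1
Last usable = broadcast - 1
Range: 136.222.144.1 to 136.222.159.254


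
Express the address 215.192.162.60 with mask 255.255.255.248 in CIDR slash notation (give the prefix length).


Binary: 11111111.11111111.11111111.11111000
Count leading 1s
Prefix: /29


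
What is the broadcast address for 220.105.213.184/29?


Network: 220.105.213.184/29
Host bits = 3
Set all host bits to 1:
Broadcast: 220.105.213.191


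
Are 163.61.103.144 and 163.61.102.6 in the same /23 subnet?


Mask: 255.255.254.0
163.61.103.144 AND mask = 163.61.102.0
163.61.102.6 AND mask = 163.61.102.0
Yes, same subnet (163.61.102.0)


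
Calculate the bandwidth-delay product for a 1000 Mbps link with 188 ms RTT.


BDP = bandwidth * RTT
= 1000 Mbps * 188 ms
= 1000 * 1e6 * 188 / 1000 bits
= 188000000 bits
= 23500000 bytes
= 22949.2188 KB
BDP = 188000000 bits (23500000 bytes)


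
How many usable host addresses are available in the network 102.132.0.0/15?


Host bits = 32 - 15 = 17
Total addresses = 2^17 = 131072
Usable = total - 2 (network and broadcast)
Usable hosts: 131070


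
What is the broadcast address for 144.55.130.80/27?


Network: 144.55.130.64/27
Host bits = 5
Set all host bits to 1:
Broadcast: 144.55.130.95


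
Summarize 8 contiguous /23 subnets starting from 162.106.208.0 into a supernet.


Original prefix: /23
Number of subnets: 8 = 2^3
New prefix = 23 - 3 = 20
Supernet: 162.106.208.0/20


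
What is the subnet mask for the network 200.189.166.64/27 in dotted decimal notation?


/27 means 27 network bits, 5 host bits
Binary: 11111111111111111111111111100000
Mask: 255.255.255.224


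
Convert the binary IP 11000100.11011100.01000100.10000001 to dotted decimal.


11000100 = 196
11011100 = 220
01000100 = 68
10000001 = 129
IP: 196.220.68.129


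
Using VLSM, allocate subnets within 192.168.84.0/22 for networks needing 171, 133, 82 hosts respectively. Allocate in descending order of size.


171 hosts -> /24 (254 usable): 192.168.84.0/24
133 hosts -> /24 (254 usable): 192.168.85.0/24
82 hosts -> /25 (126 usable): 192.168.86.0/25
Allocation: 192.168.84.0/24 (171 hosts, 254 usable); 192.168.85.0/24 (133 hosts, 254 usable); 192.168.86.0/25 (82 hosts, 126 usable)


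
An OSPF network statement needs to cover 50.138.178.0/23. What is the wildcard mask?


Subnet mask: 255.255.254.0
Wildcard = 255.255.255.255 - subnet mask
255 - 255 = 0
255 - 255 = 0
255 - 254 = 1
255 - 0 = 255
Wildcard: 0.0.1.255


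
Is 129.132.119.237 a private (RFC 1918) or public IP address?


RFC 1918 private ranges:
  10.0.0.0/8 (10.0.0.0 - 10.255.255.255)
  172.16.0.0/12 (172.16.0.0 - 172.31.255.255)
  192.168.0.0/16 (192.168.0.0 - 192.168.255.255)
Public (not in any RFC 1918 range)


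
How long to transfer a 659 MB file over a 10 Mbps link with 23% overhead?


Effective throughput = 10 * (1 - 23/100) = 7.7 Mbps
File size in Mb = 659 * 8 = 5272 Mb
Time = 5272 / 7.7
Time = 684.6753 seconds


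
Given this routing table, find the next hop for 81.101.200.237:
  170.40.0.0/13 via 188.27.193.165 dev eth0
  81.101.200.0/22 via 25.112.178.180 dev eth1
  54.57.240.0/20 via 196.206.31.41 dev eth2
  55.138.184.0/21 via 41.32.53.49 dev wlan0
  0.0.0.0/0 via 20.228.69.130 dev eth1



Longest prefix match for 81.101.200.237:
  /13 170.40.0.0: no
  /22 81.101.200.0: MATCH
  /20 54.57.240.0: no
  /21 55.138.184.0: no
  /0 0.0.0.0: MATCH
Selected: next-hop 25.112.178.180 via eth1 (matched /22)


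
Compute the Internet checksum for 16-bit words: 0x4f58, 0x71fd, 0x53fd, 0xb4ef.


Sum all words (with carry folding):
+ 0x4f58 = 0x4f58
+ 0x71fd = 0xc155
+ 0x53fd = 0x1553
+ 0xb4ef = 0xca42
One's complement: ~0xca42
Checksum = 0x35bd


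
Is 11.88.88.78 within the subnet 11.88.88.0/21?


Subnet network: 11.88.88.0
Test IP AND mask: 11.88.88.0
Yes, 11.88.88.78 is in 11.88.88.0/21


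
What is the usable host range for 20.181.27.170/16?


Network: 20.181.0.0
Broadcast: 20.181.255.255
First usable = network + 1
Last usable = broadcast - 1
Range: 20.181.0.1 to 20.181.255.254


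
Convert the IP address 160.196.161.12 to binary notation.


160 = 10100000
196 = 11000100
161 = 10100001
12 = 00001100
Binary: 10100000.11000100.10100001.00001100


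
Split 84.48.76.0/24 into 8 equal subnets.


New prefix = 24 + 3 = 27
Each subnet has 32 addresses
  84.48.76.0/27
  84.48.76.32/27
  84.48.76.64/27
  84.48.76.96/27
  84.48.76.128/27
  84.48.76.160/27
  84.48.76.192/27
  84.48.76.224/27
Subnets: 84.48.76.0/27, 84.48.76.32/27, 84.48.76.64/27, 84.48.76.96/27, 84.48.76.128/27, 84.48.76.160/27, 84.48.76.192/27, 84.48.76.224/27


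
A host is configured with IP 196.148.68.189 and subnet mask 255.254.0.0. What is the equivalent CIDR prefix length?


Binary: 11111111.11111110.00000000.00000000
Count leading 1s
Prefix: /15


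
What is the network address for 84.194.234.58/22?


IP:   01010100.11000010.11101010.00111010
Mask: 11111111.11111111.11111100.00000000
AND operation:
Net:  01010100.11000010.11101000.00000000
Network: 84.194.232.0/22


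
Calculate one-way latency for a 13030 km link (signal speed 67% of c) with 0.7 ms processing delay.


Speed = 0.67 * 3e5 km/s = 201000 km/s
Propagation delay = 13030 / 201000 = 0.0648 s = 64.8259 ms
Processing delay = 0.7 ms
Total one-way latency = 65.5259 ms


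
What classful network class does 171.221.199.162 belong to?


First octet: 171
Binary: 10101011
10xxxxxx -> Class B (128-191)
Class B, default mask 255.255.0.0 (/16)


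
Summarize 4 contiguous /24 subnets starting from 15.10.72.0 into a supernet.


Original prefix: /24
Number of subnets: 4 = 2^2
New prefix = 24 - 2 = 22
Supernet: 15.10.72.0/22


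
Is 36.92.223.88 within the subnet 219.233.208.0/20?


Subnet network: 219.233.208.0
Test IP AND mask: 36.92.208.0
No, 36.92.223.88 is not in 219.233.208.0/20


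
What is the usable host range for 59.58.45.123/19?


Network: 59.58.32.0
Broadcast: 59.58.63.255
First usable = network + 1
Last usable = broadcast - 1
Range: 59.58.32.1 to 59.58.63.254


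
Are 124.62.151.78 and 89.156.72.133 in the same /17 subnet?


Mask: 255.255.128.0
124.62.151.78 AND mask = 124.62.128.0
89.156.72.133 AND mask = 89.156.0.0
No, different subnets (124.62.128.0 vs 89.156.0.0)


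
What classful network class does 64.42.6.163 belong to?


First octet: 64
Binary: 01000000
0xxxxxxx -> Class A (1-126)
Class A, default mask 255.0.0.0 (/8)


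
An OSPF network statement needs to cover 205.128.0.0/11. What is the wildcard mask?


Subnet mask: 255.224.0.0
Wildcard = 255.255.255.255 - subnet mask
255 - 255 = 0
255 - 224 = 31
255 - 0 = 255
255 - 0 = 255
Wildcard: 0.31.255.255


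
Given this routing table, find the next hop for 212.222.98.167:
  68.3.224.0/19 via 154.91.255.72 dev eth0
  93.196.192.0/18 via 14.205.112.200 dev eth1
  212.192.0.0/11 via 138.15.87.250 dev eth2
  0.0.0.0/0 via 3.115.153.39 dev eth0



Longest prefix match for 212.222.98.167:
  /19 68.3.224.0: no
  /18 93.196.192.0: no
  /11 212.192.0.0: MATCH
  /0 0.0.0.0: MATCH
Selected: next-hop 138.15.87.250 via eth2 (matched /11)


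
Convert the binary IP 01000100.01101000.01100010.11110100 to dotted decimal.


01000100 = 68
01101000 = 104
01100010 = 98
11110100 = 244
IP: 68.104.98.244


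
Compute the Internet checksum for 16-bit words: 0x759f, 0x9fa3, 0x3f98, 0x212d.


Sum all words (with carry folding):
+ 0x759f = 0x759f
+ 0x9fa3 = 0x1543
+ 0x3f98 = 0x54db
+ 0x212d = 0x7608
One's complement: ~0x7608
Checksum = 0x89f7


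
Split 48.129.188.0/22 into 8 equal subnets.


New prefix = 22 + 3 = 25
Each subnet has 128 addresses
  48.129.188.0/25
  48.129.188.128/25
  48.129.189.0/25
  48.129.189.128/25
  48.129.190.0/25
  48.129.190.128/25
  48.129.191.0/25
  48.129.191.128/25
Subnets: 48.129.188.0/25, 48.129.188.128/25, 48.129.189.0/25, 48.129.189.128/25, 48.129.190.0/25, 48.129.190.128/25, 48.129.191.0/25, 48.129.191.128/25


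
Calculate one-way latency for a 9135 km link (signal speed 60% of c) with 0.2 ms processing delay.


Speed = 0.6 * 3e5 km/s = 180000 km/s
Propagation delay = 9135 / 180000 = 0.0508 s = 50.75 ms
Processing delay = 0.2 ms
Total one-way latency = 50.95 ms


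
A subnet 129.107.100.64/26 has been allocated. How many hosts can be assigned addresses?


Host bits = 32 - 26 = 6
Total addresses = 2^6 = 64
Usable = total - 2 (network and broadcast)
Usable hosts: 62


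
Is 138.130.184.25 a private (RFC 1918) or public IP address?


RFC 1918 private ranges:
  10.0.0.0/8 (10.0.0.0 - 10.255.255.255)
  172.16.0.0/12 (172.16.0.0 - 172.31.255.255)
  192.168.0.0/16 (192.168.0.0 - 192.168.255.255)
Public (not in any RFC 1918 range)


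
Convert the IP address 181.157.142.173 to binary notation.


181 = 10110101
157 = 10011101
142 = 10001110
173 = 10101101
Binary: 10110101.10011101.10001110.10101101


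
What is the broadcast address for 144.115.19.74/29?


Network: 144.115.19.72/29
Host bits = 3
Set all host bits to 1:
Broadcast: 144.115.19.79


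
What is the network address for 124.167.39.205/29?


IP:   01111100.10100111.00100111.11001101
Mask: 11111111.11111111.11111111.11111000
AND operation:
Net:  01111100.10100111.00100111.11001000
Network: 124.167.39.200/29


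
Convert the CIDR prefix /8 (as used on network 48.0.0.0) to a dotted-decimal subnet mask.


/8 means 8 network bits, 24 host bits
Binary: 11111111000000000000000000000000
Mask: 255.0.0.0


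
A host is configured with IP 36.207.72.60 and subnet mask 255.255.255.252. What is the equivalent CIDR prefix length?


Binary: 11111111.11111111.11111111.11111100
Count leading 1s
Prefix: /30


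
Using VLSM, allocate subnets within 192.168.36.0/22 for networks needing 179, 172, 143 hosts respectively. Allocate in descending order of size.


179 hosts -> /24 (254 usable): 192.168.36.0/24
172 hosts -> /24 (254 usable): 192.168.37.0/24
143 hosts -> /24 (254 usable): 192.168.38.0/24
Allocation: 192.168.36.0/24 (179 hosts, 254 usable); 192.168.37.0/24 (172 hosts, 254 usable); 192.168.38.0/24 (143 hosts, 254 usable)


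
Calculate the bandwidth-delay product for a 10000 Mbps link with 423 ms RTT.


BDP = bandwidth * RTT
= 10000 Mbps * 423 ms
= 10000 * 1e6 * 423 / 1000 bits
= 4230000000 bits
= 528750000 bytes
= 516357.4219 KB
BDP = 4230000000 bits (528750000 bytes)


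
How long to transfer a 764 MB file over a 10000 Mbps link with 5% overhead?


Effective throughput = 10000 * (1 - 5/100) = 9500 Mbps
File size in Mb = 764 * 8 = 6112 Mb
Time = 6112 / 9500
Time = 0.6434 seconds


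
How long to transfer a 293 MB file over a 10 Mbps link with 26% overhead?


Effective throughput = 10 * (1 - 26/100) = 7.4 Mbps
File size in Mb = 293 * 8 = 2344 Mb
Time = 2344 / 7.4
Time = 316.7568 seconds


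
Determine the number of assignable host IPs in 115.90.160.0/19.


Host bits = 32 - 19 = 13
Total addresses = 2^13 = 8192
Usable = total - 2 (network and broadcast)
Usable hosts: 8190


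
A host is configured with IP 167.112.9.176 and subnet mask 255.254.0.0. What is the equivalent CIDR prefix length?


Binary: 11111111.11111110.00000000.00000000
Count leading 1s
Prefix: /15


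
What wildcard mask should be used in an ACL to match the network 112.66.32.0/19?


Subnet mask: 255.255.224.0
Wildcard = 255.255.255.255 - subnet mask
255 - 255 = 0
255 - 255 = 0
255 - 224 = 31
255 - 0 = 255
Wildcard: 0.0.31.255


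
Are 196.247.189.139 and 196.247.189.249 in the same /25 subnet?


Mask: 255.255.255.128
196.247.189.139 AND mask = 196.247.189.128
196.247.189.249 AND mask = 196.247.189.128
Yes, same subnet (196.247.189.128)


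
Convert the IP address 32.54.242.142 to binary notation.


32 = 00100000
54 = 00110110
242 = 11110010
142 = 10001110
Binary: 00100000.00110110.11110010.10001110


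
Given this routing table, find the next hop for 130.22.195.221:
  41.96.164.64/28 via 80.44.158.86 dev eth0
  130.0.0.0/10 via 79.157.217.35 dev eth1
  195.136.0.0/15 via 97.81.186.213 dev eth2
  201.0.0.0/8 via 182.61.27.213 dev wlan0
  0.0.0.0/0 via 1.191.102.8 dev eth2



Longest prefix match for 130.22.195.221:
  /28 41.96.164.64: no
  /10 130.0.0.0: MATCH
  /15 195.136.0.0: no
  /8 201.0.0.0: no
  /0 0.0.0.0: MATCH
Selected: next-hop 79.157.217.35 via eth1 (matched /10)
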